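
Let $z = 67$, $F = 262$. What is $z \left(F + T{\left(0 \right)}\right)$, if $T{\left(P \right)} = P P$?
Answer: $17554$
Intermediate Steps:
$T{\left(P \right)} = P^{2}$
$z \left(F + T{\left(0 \right)}\right) = 67 \left(262 + 0^{2}\right) = 67 \left(262 + 0\right) = 67 \cdot 262 = 17554$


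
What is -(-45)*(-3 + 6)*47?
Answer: 6345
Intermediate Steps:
-(-45)*(-3 + 6)*47 = -(-45)*3*47 = -15*(-9)*47 = 135*47 = 6345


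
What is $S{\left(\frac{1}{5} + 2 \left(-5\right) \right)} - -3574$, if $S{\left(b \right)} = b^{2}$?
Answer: $\frac{91751}{25} \approx 3670.0$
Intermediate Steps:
$S{\left(\frac{1}{5} + 2 \left(-5\right) \right)} - -3574 = \left(\frac{1}{5} + 2 \left(-5\right)\right)^{2} - -3574 = \left(\frac{1}{5} - 10\right)^{2} + 3574 = \left(- \frac{49}{5}\right)^{2} + 3574 = \frac{2401}{25} + 3574 = \frac{91751}{25}$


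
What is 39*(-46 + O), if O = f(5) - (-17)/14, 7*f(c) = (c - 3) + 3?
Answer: -24063/14 ≈ -1718.8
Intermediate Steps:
f(c) = c/7 (f(c) = ((c - 3) + 3)/7 = ((-3 + c) + 3)/7 = c/7)
O = 27/14 (O = (⅐)*5 - (-17)/14 = 5/7 - (-17)/14 = 5/7 - 1*(-17/14) = 5/7 + 17/14 = 27/14 ≈ 1.9286)
39*(-46 + O) = 39*(-46 + 27/14) = 39*(-617/14) = -24063/14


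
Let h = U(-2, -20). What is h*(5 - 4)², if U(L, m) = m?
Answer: -20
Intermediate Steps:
h = -20
h*(5 - 4)² = -20*(5 - 4)² = -20*1² = -20*1 = -20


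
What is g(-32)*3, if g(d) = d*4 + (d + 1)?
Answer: -477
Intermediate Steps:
g(d) = 1 + 5*d (g(d) = 4*d + (1 + d) = 1 + 5*d)
g(-32)*3 = (1 + 5*(-32))*3 = (1 - 160)*3 = -159*3 = -477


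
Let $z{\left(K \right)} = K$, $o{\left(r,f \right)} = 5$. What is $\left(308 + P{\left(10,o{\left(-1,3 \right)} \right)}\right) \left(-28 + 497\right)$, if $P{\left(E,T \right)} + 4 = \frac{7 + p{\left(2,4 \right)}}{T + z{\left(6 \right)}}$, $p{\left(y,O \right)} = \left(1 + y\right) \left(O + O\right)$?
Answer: $\frac{1582875}{11} \approx 1.439 \cdot 10^{5}$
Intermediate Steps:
$p{\left(y,O \right)} = 2 O \left(1 + y\right)$ ($p{\left(y,O \right)} = \left(1 + y\right) 2 O = 2 O \left(1 + y\right)$)
$P{\left(E,T \right)} = -4 + \frac{31}{6 + T}$ ($P{\left(E,T \right)} = -4 + \frac{7 + 2 \cdot 4 \left(1 + 2\right)}{T + 6} = -4 + \frac{7 + 2 \cdot 4 \cdot 3}{6 + T} = -4 + \frac{7 + 24}{6 + T} = -4 + \frac{31}{6 + T}$)
$\left(308 + P{\left(10,o{\left(-1,3 \right)} \right)}\right) \left(-28 + 497\right) = \left(308 + \frac{7 - 20}{6 + 5}\right) \left(-28 + 497\right) = \left(308 + \frac{7 - 20}{11}\right) 469 = \left(308 + \frac{1}{11} \left(-13\right)\right) 469 = \left(308 - \frac{13}{11}\right) 469 = \frac{3375}{11} \cdot 469 = \frac{1582875}{11}$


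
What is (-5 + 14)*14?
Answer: 126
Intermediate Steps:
(-5 + 14)*14 = 9*14 = 126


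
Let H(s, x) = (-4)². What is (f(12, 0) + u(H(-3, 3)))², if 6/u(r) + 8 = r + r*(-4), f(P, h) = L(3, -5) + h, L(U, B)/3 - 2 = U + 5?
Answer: 700569/784 ≈ 893.58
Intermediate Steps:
L(U, B) = 21 + 3*U (L(U, B) = 6 + 3*(U + 5) = 6 + 3*(5 + U) = 6 + (15 + 3*U) = 21 + 3*U)
H(s, x) = 16
f(P, h) = 30 + h (f(P, h) = (21 + 3*3) + h = (21 + 9) + h = 30 + h)
u(r) = 6/(-8 - 3*r) (u(r) = 6/(-8 + (r + r*(-4))) = 6/(-8 + (r - 4*r)) = 6/(-8 - 3*r))
(f(12, 0) + u(H(-3, 3)))² = ((30 + 0) - 6/(8 + 3*16))² = (30 - 6/(8 + 48))² = (30 - 6/56)² = (30 - 6*1/56)² = (30 - 3/28)² = (837/28)² = 700569/784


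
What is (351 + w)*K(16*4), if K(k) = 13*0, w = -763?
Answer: 0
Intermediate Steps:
K(k) = 0
(351 + w)*K(16*4) = (351 - 763)*0 = -412*0 = 0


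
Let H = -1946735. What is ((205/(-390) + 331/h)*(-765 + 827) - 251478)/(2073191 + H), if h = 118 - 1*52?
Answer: -5986925/3013868 ≈ -1.9865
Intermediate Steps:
h = 66 (h = 118 - 52 = 66)
((205/(-390) + 331/h)*(-765 + 827) - 251478)/(2073191 + H) = ((205/(-390) + 331/66)*(-765 + 827) - 251478)/(2073191 - 1946735) = ((205*(-1/390) + 331*(1/66))*62 - 251478)/126456 = ((-41/78 + 331/66)*62 - 251478)*(1/126456) = ((642/143)*62 - 251478)*(1/126456) = (39804/143 - 251478)*(1/126456) = -35921550/143*1/126456 = -5986925/3013868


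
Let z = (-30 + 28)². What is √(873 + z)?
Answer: √877 ≈ 29.614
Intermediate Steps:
z = 4 (z = (-2)² = 4)
√(873 + z) = √(873 + 4) = √877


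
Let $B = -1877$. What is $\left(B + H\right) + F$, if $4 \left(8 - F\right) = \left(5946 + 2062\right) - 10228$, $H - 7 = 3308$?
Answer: $2001$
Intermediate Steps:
$H = 3315$ ($H = 7 + 3308 = 3315$)
$F = 563$ ($F = 8 - \frac{\left(5946 + 2062\right) - 10228}{4} = 8 - \frac{8008 - 10228}{4} = 8 - -555 = 8 + 555 = 563$)
$\left(B + H\right) + F = \left(-1877 + 3315\right) + 563 = 1438 + 563 = 2001$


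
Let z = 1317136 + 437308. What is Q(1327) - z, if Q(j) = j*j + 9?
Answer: 6494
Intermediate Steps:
z = 1754444
Q(j) = 9 + j² (Q(j) = j² + 9 = 9 + j²)
Q(1327) - z = (9 + 1327²) - 1*1754444 = (9 + 1760929) - 1754444 = 1760938 - 1754444 = 6494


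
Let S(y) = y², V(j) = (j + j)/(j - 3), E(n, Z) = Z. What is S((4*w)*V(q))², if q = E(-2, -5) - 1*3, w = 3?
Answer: 1358954496/14641 ≈ 92818.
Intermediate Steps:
q = -8 (q = -5 - 1*3 = -5 - 3 = -8)
V(j) = 2*j/(-3 + j) (V(j) = (2*j)/(-3 + j) = 2*j/(-3 + j))
S((4*w)*V(q))² = (((4*3)*(2*(-8)/(-3 - 8)))²)² = ((12*(2*(-8)/(-11)))²)² = ((12*(2*(-8)*(-1/11)))²)² = ((12*(16/11))²)² = ((192/11)²)² = (36864/121)² = 1358954496/14641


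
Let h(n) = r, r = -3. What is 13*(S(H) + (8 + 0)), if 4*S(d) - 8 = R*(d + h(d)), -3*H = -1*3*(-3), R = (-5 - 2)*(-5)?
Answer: -1105/2 ≈ -552.50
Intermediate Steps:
h(n) = -3
R = 35 (R = -7*(-5) = 35)
H = -3 (H = -(-1*3)*(-3)/3 = -(-1)*(-3) = -⅓*9 = -3)
S(d) = -97/4 + 35*d/4 (S(d) = 2 + (35*(d - 3))/4 = 2 + (35*(-3 + d))/4 = 2 + (-105 + 35*d)/4 = 2 + (-105/4 + 35*d/4) = -97/4 + 35*d/4)
13*(S(H) + (8 + 0)) = 13*((-97/4 + (35/4)*(-3)) + (8 + 0)) = 13*((-97/4 - 105/4) + 8) = 13*(-101/2 + 8) = 13*(-85/2) = -1105/2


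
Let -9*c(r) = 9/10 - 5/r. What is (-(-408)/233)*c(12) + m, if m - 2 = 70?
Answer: 753934/10485 ≈ 71.906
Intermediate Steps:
m = 72 (m = 2 + 70 = 72)
c(r) = -⅒ + 5/(9*r) (c(r) = -(9/10 - 5/r)/9 = -⅒ + 5/(9*r))
(-(-408)/233)*c(12) + m = (-(-408)/233)*((1/90)*(50 - 9*12)/12) + 72 = (-(-408)/233)*((1/90)*(1/12)*(50 - 108)) + 72 = (-1*(-408/233))*((1/90)*(1/12)*(-58)) + 72 = (408/233)*(-29/540) + 72 = -986/10485 + 72 = 753934/10485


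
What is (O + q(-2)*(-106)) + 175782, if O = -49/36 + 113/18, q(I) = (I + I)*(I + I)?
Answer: 2089091/12 ≈ 1.7409e+5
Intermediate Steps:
q(I) = 4*I² (q(I) = (2*I)*(2*I) = 4*I²)
O = 59/12 (O = -49*1/36 + 113*(1/18) = -49/36 + 113/18 = 59/12 ≈ 4.9167)
(O + q(-2)*(-106)) + 175782 = (59/12 + (4*(-2)²)*(-106)) + 175782 = (59/12 + (4*4)*(-106)) + 175782 = (59/12 + 16*(-106)) + 175782 = (59/12 - 1696) + 175782 = -20293/12 + 175782 = 2089091/12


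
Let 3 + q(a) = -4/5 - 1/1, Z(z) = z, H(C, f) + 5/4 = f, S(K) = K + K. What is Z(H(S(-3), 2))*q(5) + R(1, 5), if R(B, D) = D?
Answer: 7/5 ≈ 1.4000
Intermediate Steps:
S(K) = 2*K
H(C, f) = -5/4 + f
q(a) = -24/5 (q(a) = -3 + (-4/5 - 1/1) = -3 + (-4*⅕ - 1*1) = -3 + (-⅘ - 1) = -3 - 9/5 = -24/5)
Z(H(S(-3), 2))*q(5) + R(1, 5) = (-5/4 + 2)*(-24/5) + 5 = (¾)*(-24/5) + 5 = -18/5 + 5 = 7/5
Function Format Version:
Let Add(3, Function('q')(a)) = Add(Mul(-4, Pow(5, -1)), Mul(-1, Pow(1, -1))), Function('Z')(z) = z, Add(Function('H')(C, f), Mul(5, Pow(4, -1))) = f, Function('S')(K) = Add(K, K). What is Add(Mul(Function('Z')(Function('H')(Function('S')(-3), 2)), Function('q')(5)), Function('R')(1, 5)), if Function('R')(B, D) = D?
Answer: Rational(7, 5) ≈ 1.4000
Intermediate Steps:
Function('S')(K) = Mul(2, K)
Function('H')(C, f) = Add(Rational(-5, 4), f)
Function('q')(a) = Rational(-24, 5) (Function('q')(a) = Add(-3, Add(Mul(-4, Pow(5, -1)), Mul(-1, Pow(1, -1)))) = Add(-3, Add(Mul(-4, Rational(1, 5)), Mul(-1, 1))) = Add(-3, Add(Rational(-4, 5), -1)) = Add(-3, Rational(-9, 5)) = Rational(-24, 5))
Add(Mul(Function('Z')(Function('H')(Function('S')(-3), 2)), Function('q')(5)), Function('R')(1, 5)) = Add(Mul(Add(Rational(-5, 4), 2), Rational(-24, 5)), 5) = Add(Mul(Rational(3, 4), Rational(-24, 5)), 5) = Add(Rational(-18, 5), 5) = Rational(7, 5)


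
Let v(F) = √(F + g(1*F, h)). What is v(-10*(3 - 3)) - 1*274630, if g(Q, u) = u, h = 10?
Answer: -274630 + √10 ≈ -2.7463e+5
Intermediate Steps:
v(F) = √(10 + F) (v(F) = √(F + 10) = √(10 + F))
v(-10*(3 - 3)) - 1*274630 = √(10 - 10*(3 - 3)) - 1*274630 = √(10 - 10*0) - 274630 = √(10 + 0) - 274630 = √10 - 274630 = -274630 + √10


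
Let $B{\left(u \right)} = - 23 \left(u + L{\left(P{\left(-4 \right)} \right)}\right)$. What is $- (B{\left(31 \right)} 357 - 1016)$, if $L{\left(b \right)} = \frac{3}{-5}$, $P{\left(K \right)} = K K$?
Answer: $\frac{1253152}{5} \approx 2.5063 \cdot 10^{5}$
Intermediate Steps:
$P{\left(K \right)} = K^{2}$
$L{\left(b \right)} = - \frac{3}{5}$ ($L{\left(b \right)} = 3 \left(- \frac{1}{5}\right) = - \frac{3}{5}$)
$B{\left(u \right)} = \frac{69}{5} - 23 u$ ($B{\left(u \right)} = - 23 \left(u - \frac{3}{5}\right) = - 23 \left(- \frac{3}{5} + u\right) = \frac{69}{5} - 23 u$)
$- (B{\left(31 \right)} 357 - 1016) = - (\left(\frac{69}{5} - 713\right) 357 - 1016) = - (\left(- \frac{3496}{5}\right) 357 - 1016) = - (- \frac{1248072}{5} - 1016) = \left(-1\right) \left(- \frac{1253152}{5}\right) = \frac{1253152}{5}$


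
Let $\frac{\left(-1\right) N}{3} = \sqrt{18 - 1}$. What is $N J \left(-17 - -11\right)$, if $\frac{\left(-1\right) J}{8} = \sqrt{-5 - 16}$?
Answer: $- 144 i \sqrt{357} \approx - 2720.8 i$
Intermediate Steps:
$J = - 8 i \sqrt{21}$ ($J = - 8 \sqrt{-5 - 16} = - 8 \sqrt{-21} = - 8 i \sqrt{21} \approx - 36.661 i$)
$N = - 3 \sqrt{17}$ ($N = - 3 \sqrt{18 - 1} = - 3 \sqrt{17} \approx -12.369$)
$N J \left(-17 - -11\right) = - 3 \sqrt{17} \left(- 8 i \sqrt{21}\right) \left(-17 - -11\right) = 24 i \sqrt{357} \left(-17 + 11\right) = 24 i \sqrt{357} \left(-6\right) = - 144 i \sqrt{357}$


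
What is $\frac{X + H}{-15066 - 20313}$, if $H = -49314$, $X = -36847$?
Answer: $\frac{86161}{35379} \approx 2.4354$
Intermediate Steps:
$\frac{X + H}{-15066 - 20313} = \frac{-36847 - 49314}{-15066 - 20313} = - \frac{86161}{-35379} = \left(-86161\right) \left(- \frac{1}{35379}\right) = \frac{86161}{35379}$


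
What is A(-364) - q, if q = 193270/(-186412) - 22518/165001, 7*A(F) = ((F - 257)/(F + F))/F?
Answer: 16730236799635433/14263669059235232 ≈ 1.1729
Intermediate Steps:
A(F) = (-257 + F)/(14*F²) (A(F) = (((F - 257)/(F + F))/F)/7 = (((-257 + F)/((2*F)))/F)/7 = (((-257 + F)*(1/(2*F)))/F)/7 = (((-257 + F)/(2*F))/F)/7 = ((-257 + F)/(2*F²))/7 = (-257 + F)/(14*F²))
q = -18043684343/15379083206 (q = 193270*(-1/186412) - 22518*1/165001 = -96635/93206 - 22518/165001 = -18043684343/15379083206 ≈ -1.1733)
A(-364) - q = (1/14)*(-257 - 364)/(-364)² - 1*(-18043684343/15379083206) = (1/14)*(1/132496)*(-621) + 18043684343/15379083206 = -621/1854944 + 18043684343/15379083206 = 16730236799635433/14263669059235232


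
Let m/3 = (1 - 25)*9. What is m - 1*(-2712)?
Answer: 2064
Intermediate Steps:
m = -648 (m = 3*((1 - 25)*9) = 3*(-24*9) = 3*(-216) = -648)
m - 1*(-2712) = -648 - 1*(-2712) = -648 + 2712 = 2064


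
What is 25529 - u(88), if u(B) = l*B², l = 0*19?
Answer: 25529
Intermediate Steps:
l = 0
u(B) = 0 (u(B) = 0*B² = 0)
25529 - u(88) = 25529 - 1*0 = 25529 + 0 = 25529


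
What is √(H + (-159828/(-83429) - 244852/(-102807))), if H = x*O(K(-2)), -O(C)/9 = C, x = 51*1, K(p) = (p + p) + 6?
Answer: 5*I*√827550656799145702/150475179 ≈ 30.228*I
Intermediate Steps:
K(p) = 6 + 2*p (K(p) = 2*p + 6 = 6 + 2*p)
x = 51
O(C) = -9*C
H = -918 (H = 51*(-9*(6 + 2*(-2))) = 51*(-9*(6 - 4)) = 51*(-9*2) = 51*(-18) = -918)
√(H + (-159828/(-83429) - 244852/(-102807))) = √(-918 + (-159828/(-83429) - 244852/(-102807))) = √(-918 + (-159828*(-1/83429) - 244852*(-1/102807))) = √(-918 + (8412/4391 + 244852/102807)) = √(-918 + 1939957616/451425537) = √(-412468685350/451425537) = 5*I*√827550656799145702/150475179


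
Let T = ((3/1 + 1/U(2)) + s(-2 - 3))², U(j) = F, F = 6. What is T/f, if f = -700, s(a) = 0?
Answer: -361/25200 ≈ -0.014325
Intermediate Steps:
U(j) = 6
T = 361/36 (T = ((3/1 + 1/6) + 0)² = ((3*1 + 1*(⅙)) + 0)² = ((3 + ⅙) + 0)² = (19/6 + 0)² = (19/6)² = 361/36 ≈ 10.028)
T/f = (361/36)/(-700) = (361/36)*(-1/700) = -361/25200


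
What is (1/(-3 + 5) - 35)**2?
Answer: 4761/4 ≈ 1190.3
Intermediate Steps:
(1/(-3 + 5) - 35)**2 = (1/2 - 35)**2 = (-69/2)**2 = 4761/4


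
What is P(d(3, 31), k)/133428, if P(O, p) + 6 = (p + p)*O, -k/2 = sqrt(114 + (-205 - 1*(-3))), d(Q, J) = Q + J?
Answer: -1/22238 - 68*I*sqrt(22)/33357 ≈ -4.4968e-5 - 0.0095617*I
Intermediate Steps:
d(Q, J) = J + Q
k = -4*I*sqrt(22) (k = -2*sqrt(114 + (-205 - 1*(-3))) = -2*sqrt(114 + (-205 + 3)) = -2*sqrt(114 - 202) = -4*I*sqrt(22) ≈ -18.762*I)
P(O, p) = -6 + 2*O*p (P(O, p) = -6 + (p + p)*O = -6 + (2*p)*O = -6 + 2*O*p)
P(d(3, 31), k)/133428 = (-6 + 2*(31 + 3)*(-4*I*sqrt(22)))/133428 = (-6 + 2*34*(-4*I*sqrt(22)))*(1/133428) = (-6 - 272*I*sqrt(22))*(1/133428) = -1/22238 - 68*I*sqrt(22)/33357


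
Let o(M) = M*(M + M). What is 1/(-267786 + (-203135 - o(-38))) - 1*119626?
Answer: -56679875435/473809 ≈ -1.1963e+5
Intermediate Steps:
o(M) = 2*M**2 (o(M) = M*(2*M) = 2*M**2)
1/(-267786 + (-203135 - o(-38))) - 1*119626 = 1/(-267786 + (-203135 - 2*(-38)**2)) - 1*119626 = 1/(-267786 + (-203135 - 2*1444)) - 119626 = 1/(-267786 + (-203135 - 1*2888)) - 119626 = 1/(-267786 + (-203135 - 2888)) - 119626 = 1/(-267786 - 206023) - 119626 = 1/(-473809) - 119626 = -1/473809 - 119626 = -56679875435/473809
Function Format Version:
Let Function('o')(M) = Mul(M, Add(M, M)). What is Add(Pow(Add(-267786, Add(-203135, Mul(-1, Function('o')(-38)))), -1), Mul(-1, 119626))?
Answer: Rational(-56679875435, 473809) ≈ -1.1963e+5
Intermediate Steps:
Function('o')(M) = Mul(2, Pow(M, 2)) (Function('o')(M) = Mul(M, Mul(2, M)) = Mul(2, Pow(M, 2)))
Add(Pow(Add(-267786, Add(-203135, Mul(-1, Function('o')(-38)))), -1), Mul(-1, 119626)) = Add(Pow(Add(-267786, Add(-203135, Mul(-1, Mul(2, Pow(-38, 2))))), -1), Mul(-1, 119626)) = Add(Pow(Add(-267786, Add(-203135, Mul(-1, Mul(2, 1444)))), -1), -119626) = Add(Pow(Add(-267786, Add(-203135, Mul(-1, 2888))), -1), -119626) = Add(Pow(Add(-267786, Add(-203135, -2888)), -1), -119626) = Add(Pow(Add(-267786, -206023), -1), -119626) = Add(Pow(-473809, -1), -119626) = Add(Rational(-1, 473809), -119626) = Rational(-56679875435, 473809)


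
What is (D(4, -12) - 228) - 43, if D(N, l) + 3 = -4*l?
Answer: -226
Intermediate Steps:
D(N, l) = -3 - 4*l
(D(4, -12) - 228) - 43 = ((-3 - 4*(-12)) - 228) - 43 = ((-3 + 48) - 228) - 43 = (45 - 228) - 43 = -183 - 43 = -226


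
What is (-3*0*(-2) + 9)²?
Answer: 81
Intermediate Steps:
(-3*0*(-2) + 9)² = (0*(-2) + 9)² = (0 + 9)² = 9² = 81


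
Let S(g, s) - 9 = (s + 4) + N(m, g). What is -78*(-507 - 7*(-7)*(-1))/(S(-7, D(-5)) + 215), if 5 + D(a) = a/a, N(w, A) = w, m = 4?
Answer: 3614/19 ≈ 190.21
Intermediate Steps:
D(a) = -4 (D(a) = -5 + a/a = -5 + 1 = -4)
S(g, s) = 17 + s (S(g, s) = 9 + ((s + 4) + 4) = 9 + ((4 + s) + 4) = 9 + (8 + s) = 17 + s)
-78*(-507 - 7*(-7)*(-1))/(S(-7, D(-5)) + 215) = -78*(-507 - 7*(-7)*(-1))/((17 - 4) + 215) = -78*(-507 + 49*(-1))/(13 + 215) = -78*(-507 - 49)/228 = -(-43368)/228 = -78*(-139/57) = 3614/19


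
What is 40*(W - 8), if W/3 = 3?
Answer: 40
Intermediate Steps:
W = 9 (W = 3*3 = 9)
40*(W - 8) = 40*(9 - 8) = 40*1 = 40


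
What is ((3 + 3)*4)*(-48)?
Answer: -1152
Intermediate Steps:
((3 + 3)*4)*(-48) = (6*4)*(-48) = 24*(-48) = -1152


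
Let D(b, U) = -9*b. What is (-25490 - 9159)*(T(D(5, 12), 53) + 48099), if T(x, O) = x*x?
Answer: -1736746476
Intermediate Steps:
T(x, O) = x**2
(-25490 - 9159)*(T(D(5, 12), 53) + 48099) = (-25490 - 9159)*((-9*5)**2 + 48099) = -34649*((-45)**2 + 48099) = -34649*(2025 + 48099) = -34649*50124 = -1736746476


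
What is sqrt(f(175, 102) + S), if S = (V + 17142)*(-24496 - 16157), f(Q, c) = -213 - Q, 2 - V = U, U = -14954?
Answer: I*sqrt(1304880382) ≈ 36123.0*I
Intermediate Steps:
V = 14956 (V = 2 - 1*(-14954) = 2 + 14954 = 14956)
S = -1304879994 (S = (14956 + 17142)*(-24496 - 16157) = 32098*(-40653) = -1304879994)
sqrt(f(175, 102) + S) = sqrt((-213 - 1*175) - 1304879994) = sqrt((-213 - 175) - 1304879994) = sqrt(-388 - 1304879994) = sqrt(-1304880382) = I*sqrt(1304880382)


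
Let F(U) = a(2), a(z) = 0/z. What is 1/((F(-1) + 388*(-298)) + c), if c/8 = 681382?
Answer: 1/5335432 ≈ 1.8743e-7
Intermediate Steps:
a(z) = 0
c = 5451056 (c = 8*681382 = 5451056)
F(U) = 0
1/((F(-1) + 388*(-298)) + c) = 1/((0 + 388*(-298)) + 5451056) = 1/((0 - 115624) + 5451056) = 1/(-115624 + 5451056) = 1/5335432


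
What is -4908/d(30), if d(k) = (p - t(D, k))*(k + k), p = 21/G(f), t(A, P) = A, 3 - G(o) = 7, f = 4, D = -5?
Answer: 1636/5 ≈ 327.20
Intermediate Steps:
G(o) = -4 (G(o) = 3 - 1*7 = 3 - 7 = -4)
p = -21/4 (p = 21/(-4) = 21*(-¼) = -21/4 ≈ -5.2500)
d(k) = -k/2 (d(k) = (-21/4 - 1*(-5))*(k + k) = (-21/4 + 5)*(2*k) = -k/2)
-4908/d(30) = -4908/((-½*30)) = -4908/(-15) = -4908*(-1/15) = 1636/5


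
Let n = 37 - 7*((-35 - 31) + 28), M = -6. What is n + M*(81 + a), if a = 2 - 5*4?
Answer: -75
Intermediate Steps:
a = -18 (a = 2 - 20 = -18)
n = 303 (n = 37 - 7*(-66 + 28) = 37 - 7*(-38) = 37 + 266 = 303)
n + M*(81 + a) = 303 - 6*(81 - 18) = 303 - 6*63 = 303 - 378 = -75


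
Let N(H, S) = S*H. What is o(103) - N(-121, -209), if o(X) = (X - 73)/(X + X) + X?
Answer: -2594143/103 ≈ -25186.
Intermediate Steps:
N(H, S) = H*S
o(X) = X + (-73 + X)/(2*X) (o(X) = (-73 + X)/((2*X)) + X = (-73 + X)*(1/(2*X)) + X = (-73 + X)/(2*X) + X = X + (-73 + X)/(2*X))
o(103) - N(-121, -209) = (½ + 103 - 73/2/103) - (-121)*(-209) = (½ + 103 - 73/2*1/103) - 1*25289 = (½ + 103 - 73/206) - 25289 = 10624/103 - 25289 = -2594143/103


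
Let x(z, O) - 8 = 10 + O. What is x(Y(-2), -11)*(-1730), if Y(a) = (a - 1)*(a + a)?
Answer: -12110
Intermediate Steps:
Y(a) = 2*a*(-1 + a) (Y(a) = (-1 + a)*(2*a) = 2*a*(-1 + a))
x(z, O) = 18 + O (x(z, O) = 8 + (10 + O) = 18 + O)
x(Y(-2), -11)*(-1730) = (18 - 11)*(-1730) = 7*(-1730) = -12110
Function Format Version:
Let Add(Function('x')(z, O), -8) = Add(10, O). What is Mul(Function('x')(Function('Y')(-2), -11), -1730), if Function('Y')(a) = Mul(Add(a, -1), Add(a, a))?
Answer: -12110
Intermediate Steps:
Function('Y')(a) = Mul(2, a, Add(-1, a)) (Function('Y')(a) = Mul(Add(-1, a), Mul(2, a)) = Mul(2, a, Add(-1, a)))
Function('x')(z, O) = Add(18, O) (Function('x')(z, O) = Add(8, Add(10, O)) = Add(18, O))
Mul(Function('x')(Function('Y')(-2), -11), -1730) = Mul(Add(18, -11), -1730) = Mul(7, -1730) = -12110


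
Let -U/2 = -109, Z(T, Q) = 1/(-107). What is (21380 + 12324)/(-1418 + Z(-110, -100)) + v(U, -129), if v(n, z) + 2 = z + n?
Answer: 9593921/151727 ≈ 63.231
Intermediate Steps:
Z(T, Q) = -1/107
U = 218 (U = -2*(-109) = 218)
v(n, z) = -2 + n + z (v(n, z) = -2 + (z + n) = -2 + (n + z) = -2 + n + z)
(21380 + 12324)/(-1418 + Z(-110, -100)) + v(U, -129) = (21380 + 12324)/(-1418 - 1/107) + (-2 + 218 - 129) = 33704/(-151727/107) + 87 = 33704*(-107/151727) + 87 = -3606328/151727 + 87 = 9593921/151727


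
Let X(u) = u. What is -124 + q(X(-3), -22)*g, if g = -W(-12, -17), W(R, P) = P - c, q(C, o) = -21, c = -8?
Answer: -313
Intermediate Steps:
W(R, P) = 8 + P (W(R, P) = P - 1*(-8) = P + 8 = 8 + P)
g = 9 (g = -(8 - 17) = -1*(-9) = 9)
-124 + q(X(-3), -22)*g = -124 - 21*9 = -124 - 189 = -313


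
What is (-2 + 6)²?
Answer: 16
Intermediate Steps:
(-2 + 6)² = 4² = 16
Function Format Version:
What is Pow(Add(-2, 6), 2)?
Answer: 16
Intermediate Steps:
Pow(Add(-2, 6), 2) = Pow(4, 2) = 16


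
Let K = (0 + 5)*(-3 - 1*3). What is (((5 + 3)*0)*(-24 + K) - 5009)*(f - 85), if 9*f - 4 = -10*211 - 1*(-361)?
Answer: 12572590/9 ≈ 1.3970e+6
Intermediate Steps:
f = -1745/9 (f = 4/9 + (-10*211 - 1*(-361))/9 = 4/9 + (-2110 + 361)/9 = 4/9 + (⅑)*(-1749) = 4/9 - 583/3 = -1745/9 ≈ -193.89)
K = -30 (K = 5*(-3 - 3) = 5*(-6) = -30)
(((5 + 3)*0)*(-24 + K) - 5009)*(f - 85) = (((5 + 3)*0)*(-24 - 30) - 5009)*(-1745/9 - 85) = ((8*0)*(-54) - 5009)*(-2510/9) = (0*(-54) - 5009)*(-2510/9) = (0 - 5009)*(-2510/9) = -5009*(-2510/9) = 12572590/9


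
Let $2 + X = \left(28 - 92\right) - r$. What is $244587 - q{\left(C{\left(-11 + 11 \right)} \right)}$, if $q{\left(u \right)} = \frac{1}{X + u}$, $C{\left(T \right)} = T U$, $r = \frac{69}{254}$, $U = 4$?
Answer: $\frac{4117133225}{16833} \approx 2.4459 \cdot 10^{5}$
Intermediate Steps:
$r = \frac{69}{254}$ ($r = 69 \cdot \frac{1}{254} = \frac{69}{254} \approx 0.27165$)
$C{\left(T \right)} = 4 T$ ($C{\left(T \right)} = T 4 = 4 T$)
$X = - \frac{16833}{254}$ ($X = -2 + \left(\left(28 - 92\right) - \frac{69}{254}\right) = -2 - \frac{16325}{254} = - \frac{16833}{254} \approx -66.272$)
$q{\left(u \right)} = \frac{1}{- \frac{16833}{254} + u}$
$244587 - q{\left(C{\left(-11 + 11 \right)} \right)} = 244587 - \frac{254}{-16833 + 254 \cdot 4 \left(-11 + 11\right)} = 244587 - \frac{254}{-16833 + 254 \cdot 4 \cdot 0} = 244587 - \frac{254}{-16833 + 254 \cdot 0} = 244587 - \frac{254}{-16833 + 0} = 244587 - \frac{254}{-16833} = 244587 - 254 \left(- \frac{1}{16833}\right) = 244587 - - \frac{254}{16833} = 244587 + \frac{254}{16833} = \frac{4117133225}{16833}$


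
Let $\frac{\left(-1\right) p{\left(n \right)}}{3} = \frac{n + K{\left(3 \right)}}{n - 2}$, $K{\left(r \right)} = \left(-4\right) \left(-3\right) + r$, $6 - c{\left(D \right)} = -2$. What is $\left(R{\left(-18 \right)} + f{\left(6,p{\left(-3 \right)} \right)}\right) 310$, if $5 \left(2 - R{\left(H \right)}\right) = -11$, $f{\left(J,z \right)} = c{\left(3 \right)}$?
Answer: $3782$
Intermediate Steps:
$c{\left(D \right)} = 8$ ($c{\left(D \right)} = 6 - -2 = 6 + 2 = 8$)
$K{\left(r \right)} = 12 + r$
$p{\left(n \right)} = - \frac{3 \left(15 + n\right)}{-2 + n}$ ($p{\left(n \right)} = - 3 \frac{n + \left(12 + 3\right)}{n - 2} = - 3 \frac{n + 15}{-2 + n} = - 3 \frac{15 + n}{-2 + n} = - \frac{3 \left(15 + n\right)}{-2 + n}$)
$f{\left(J,z \right)} = 8$
$R{\left(H \right)} = \frac{21}{5}$ ($R{\left(H \right)} = 2 - - \frac{11}{5} = 2 + \frac{11}{5} = \frac{21}{5}$)
$\left(R{\left(-18 \right)} + f{\left(6,p{\left(-3 \right)} \right)}\right) 310 = \left(\frac{21}{5} + 8\right) 310 = \frac{61}{5} \cdot 310 = 3782$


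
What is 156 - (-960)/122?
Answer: 9996/61 ≈ 163.87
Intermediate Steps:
156 - (-960)/122 = 156 - 32*(-15/61) = 156 + 480/61 = 9996/61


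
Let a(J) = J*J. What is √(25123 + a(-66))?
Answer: √29479 ≈ 171.69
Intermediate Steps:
a(J) = J²
√(25123 + a(-66)) = √(25123 + (-66)²) = √(25123 + 4356) = √29479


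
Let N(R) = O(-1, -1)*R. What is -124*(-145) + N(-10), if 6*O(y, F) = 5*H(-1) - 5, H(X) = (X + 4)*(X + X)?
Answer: 54115/3 ≈ 18038.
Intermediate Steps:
H(X) = 2*X*(4 + X) (H(X) = (4 + X)*(2*X) = 2*X*(4 + X))
O(y, F) = -35/6 (O(y, F) = (5*(2*(-1)*(4 - 1)) - 5)/6 = (5*(2*(-1)*3) - 5)/6 = (5*(-6) - 5)/6 = (-30 - 5)/6 = (⅙)*(-35) = -35/6)
N(R) = -35*R/6
-124*(-145) + N(-10) = -124*(-145) - 35/6*(-10) = 17980 + 175/3 = 54115/3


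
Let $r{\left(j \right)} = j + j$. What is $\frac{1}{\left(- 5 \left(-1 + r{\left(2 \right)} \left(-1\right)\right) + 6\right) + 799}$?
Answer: $\frac{1}{830} \approx 0.0012048$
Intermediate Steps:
$r{\left(j \right)} = 2 j$
$\frac{1}{\left(- 5 \left(-1 + r{\left(2 \right)} \left(-1\right)\right) + 6\right) + 799} = \frac{1}{\left(- 5 \left(-1 + 2 \cdot 2 \left(-1\right)\right) + 6\right) + 799} = \frac{1}{\left(- 5 \left(-1 + 4 \left(-1\right)\right) + 6\right) + 799} = \frac{1}{\left(- 5 \left(-1 - 4\right) + 6\right) + 799} = \frac{1}{\left(\left(-5\right) \left(-5\right) + 6\right) + 799} = \frac{1}{\left(25 + 6\right) + 799} = \frac{1}{31 + 799} = \frac{1}{830}$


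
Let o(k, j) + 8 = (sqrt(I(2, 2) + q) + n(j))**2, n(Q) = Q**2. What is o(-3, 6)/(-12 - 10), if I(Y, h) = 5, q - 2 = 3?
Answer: 4/11 - (36 + sqrt(10))**2/22 ≈ -69.349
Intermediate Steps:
q = 5 (q = 2 + 3 = 5)
o(k, j) = -8 + (sqrt(10) + j**2)**2 (o(k, j) = -8 + (sqrt(5 + 5) + j**2)**2 = -8 + (sqrt(10) + j**2)**2)
o(-3, 6)/(-12 - 10) = (-8 + (sqrt(10) + 6**2)**2)/(-12 - 10) = (-8 + (sqrt(10) + 36)**2)/(-22) = (-8 + (36 + sqrt(10))**2)*(-1/22) = 4/11 - (36 + sqrt(10))**2/22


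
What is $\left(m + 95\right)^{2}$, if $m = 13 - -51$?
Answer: $25281$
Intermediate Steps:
$m = 64$ ($m = 13 + 51 = 64$)
$\left(m + 95\right)^{2} = \left(64 + 95\right)^{2} = 159^{2} = 25281$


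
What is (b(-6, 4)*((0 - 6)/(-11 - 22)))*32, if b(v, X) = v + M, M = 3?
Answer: -192/11 ≈ -17.455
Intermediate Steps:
b(v, X) = 3 + v (b(v, X) = v + 3 = 3 + v)
(b(-6, 4)*((0 - 6)/(-11 - 22)))*32 = ((3 - 6)*((0 - 6)/(-11 - 22)))*32 = -(-18)/(-33)*32 = -(-18)*(-1)/33*32 = -3*2/11*32 = -6/11*32 = -192/11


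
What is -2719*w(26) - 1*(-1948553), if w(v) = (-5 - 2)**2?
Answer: 1815322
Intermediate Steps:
w(v) = 49 (w(v) = (-7)**2 = 49)
-2719*w(26) - 1*(-1948553) = -2719*49 - 1*(-1948553) = -133231 + 1948553 = 1815322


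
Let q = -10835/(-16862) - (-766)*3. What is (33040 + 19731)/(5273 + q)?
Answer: 889824602/127673037 ≈ 6.9696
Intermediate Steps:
q = 38759711/16862 (q = -10835*(-1/16862) - 1*(-2298) = 10835/16862 + 2298 = 38759711/16862 ≈ 2298.6)
(33040 + 19731)/(5273 + q) = (33040 + 19731)/(5273 + 38759711/16862) = 52771/(127673037/16862) = 52771*(16862/127673037) = 889824602/127673037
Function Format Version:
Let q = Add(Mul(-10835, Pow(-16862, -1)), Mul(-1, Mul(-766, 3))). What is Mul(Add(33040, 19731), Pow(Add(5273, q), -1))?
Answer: Rational(889824602, 127673037) ≈ 6.9696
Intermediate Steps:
q = Rational(38759711, 16862) (q = Add(Mul(-10835, Rational(-1, 16862)), Mul(-1, -2298)) = Add(Rational(10835, 16862), 2298) = Rational(38759711, 16862) ≈ 2298.6)
Mul(Add(33040, 19731), Pow(Add(5273, q), -1)) = Mul(Add(33040, 19731), Pow(Add(5273, Rational(38759711, 16862)), -1)) = Mul(52771, Pow(Rational(127673037, 16862), -1)) = Mul(52771, Rational(16862, 127673037)) = Rational(889824602, 127673037)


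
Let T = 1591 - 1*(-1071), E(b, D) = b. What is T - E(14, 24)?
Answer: 2648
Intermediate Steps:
T = 2662 (T = 1591 + 1071 = 2662)
T - E(14, 24) = 2662 - 1*14 = 2662 - 14 = 2648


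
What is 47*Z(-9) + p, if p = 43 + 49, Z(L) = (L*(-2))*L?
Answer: -7522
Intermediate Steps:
Z(L) = -2*L² (Z(L) = (-2*L)*L = -2*L²)
p = 92
47*Z(-9) + p = 47*(-2*(-9)²) + 92 = 47*(-2*81) + 92 = 47*(-162) + 92 = -7614 + 92 = -7522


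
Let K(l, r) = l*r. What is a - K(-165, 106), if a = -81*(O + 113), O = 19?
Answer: 6798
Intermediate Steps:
a = -10692 (a = -81*(19 + 113) = -81*132 = -10692)
a - K(-165, 106) = -10692 - (-165)*106 = -10692 - 1*(-17490) = -10692 + 17490 = 6798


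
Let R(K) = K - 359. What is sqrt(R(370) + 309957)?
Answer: 4*sqrt(19373) ≈ 556.75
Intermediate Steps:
R(K) = -359 + K
sqrt(R(370) + 309957) = sqrt((-359 + 370) + 309957) = sqrt(11 + 309957) = sqrt(309968) = 4*sqrt(19373)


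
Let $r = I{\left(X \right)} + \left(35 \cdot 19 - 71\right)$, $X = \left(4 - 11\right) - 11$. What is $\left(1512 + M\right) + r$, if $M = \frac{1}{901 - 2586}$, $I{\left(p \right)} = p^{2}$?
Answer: $\frac{4094549}{1685} \approx 2430.0$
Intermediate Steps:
$X = -18$ ($X = -7 - 11 = -18$)
$M = - \frac{1}{1685}$ ($M = \frac{1}{-1685} = - \frac{1}{1685} \approx -0.00059347$)
$r = 918$ ($r = \left(-18\right)^{2} + \left(35 \cdot 19 - 71\right) = 324 + \left(665 - 71\right) = 324 + 594 = 918$)
$\left(1512 + M\right) + r = \left(1512 - \frac{1}{1685}\right) + 918 = \frac{2547719}{1685} + 918 = \frac{4094549}{1685}$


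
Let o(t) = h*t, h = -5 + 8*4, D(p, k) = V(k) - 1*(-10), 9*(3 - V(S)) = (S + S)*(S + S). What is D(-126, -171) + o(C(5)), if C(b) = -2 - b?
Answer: -13172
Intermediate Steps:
V(S) = 3 - 4*S²/9 (V(S) = 3 - (S + S)*(S + S)/9 = 3 - 2*S*2*S/9 = 3 - 4*S²/9)
D(p, k) = 13 - 4*k²/9 (D(p, k) = (3 - 4*k²/9) - 1*(-10) = (3 - 4*k²/9) + 10 = 13 - 4*k²/9)
h = 27 (h = -5 + 32 = 27)
o(t) = 27*t
D(-126, -171) + o(C(5)) = (13 - 4/9*(-171)²) + 27*(-2 - 1*5) = (13 - 4/9*29241) + 27*(-2 - 5) = (13 - 12996) + 27*(-7) = -12983 - 189 = -13172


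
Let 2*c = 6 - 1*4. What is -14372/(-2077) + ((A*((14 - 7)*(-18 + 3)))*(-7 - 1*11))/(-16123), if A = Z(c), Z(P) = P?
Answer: 227794226/33487471 ≈ 6.8024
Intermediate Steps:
c = 1 (c = (6 - 1*4)/2 = (6 - 4)/2 = (1/2)*2 = 1)
A = 1
-14372/(-2077) + ((A*((14 - 7)*(-18 + 3)))*(-7 - 1*11))/(-16123) = -14372/(-2077) + ((1*((14 - 7)*(-18 + 3)))*(-7 - 1*11))/(-16123) = -14372*(-1/2077) + ((1*(7*(-15)))*(-7 - 11))*(-1/16123) = 14372/2077 + ((1*(-105))*(-18))*(-1/16123) = 14372/2077 - 105*(-18)*(-1/16123) = 14372/2077 + 1890*(-1/16123) = 14372/2077 - 1890/16123 = 227794226/33487471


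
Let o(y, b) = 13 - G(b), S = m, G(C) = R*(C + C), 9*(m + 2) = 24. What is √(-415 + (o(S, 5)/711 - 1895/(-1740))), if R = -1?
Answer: I*√78203397259/13746 ≈ 20.344*I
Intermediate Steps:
m = ⅔ (m = -2 + (⅑)*24 = -2 + 8/3 = ⅔ ≈ 0.66667)
G(C) = -2*C (G(C) = -(C + C) = -2*C)
S = ⅔ ≈ 0.66667
o(y, b) = 13 + 2*b (o(y, b) = 13 - (-2)*b = 13 + 2*b)
√(-415 + (o(S, 5)/711 - 1895/(-1740))) = √(-415 + ((13 + 2*5)/711 - 1895/(-1740))) = √(-415 + ((13 + 10)*(1/711) - 1895*(-1/1740))) = √(-415 + (23*(1/711) + 379/348)) = √(-415 + (23/711 + 379/348)) = √(-415 + 92491/82476) = √(-34135049/82476) = I*√78203397259/13746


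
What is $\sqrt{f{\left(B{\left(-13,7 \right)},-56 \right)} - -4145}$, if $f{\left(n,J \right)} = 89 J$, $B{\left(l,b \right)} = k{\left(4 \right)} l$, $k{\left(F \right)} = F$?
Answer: $i \sqrt{839} \approx 28.965 i$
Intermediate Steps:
$B{\left(l,b \right)} = 4 l$
$\sqrt{f{\left(B{\left(-13,7 \right)},-56 \right)} - -4145} = \sqrt{89 \left(-56\right) - -4145} = \sqrt{-4984 + \left(-15811 + 19956\right)} = \sqrt{-4984 + 4145} = \sqrt{-839} = i \sqrt{839}$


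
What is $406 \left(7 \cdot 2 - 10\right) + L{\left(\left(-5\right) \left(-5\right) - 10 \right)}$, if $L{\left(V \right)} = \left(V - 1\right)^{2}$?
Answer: $1820$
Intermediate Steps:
$L{\left(V \right)} = \left(-1 + V\right)^{2}$
$406 \left(7 \cdot 2 - 10\right) + L{\left(\left(-5\right) \left(-5\right) - 10 \right)} = 406 \left(7 \cdot 2 - 10\right) + \left(-1 - -15\right)^{2} = 406 \left(14 - 10\right) + \left(-1 + \left(25 - 10\right)\right)^{2} = 406 \cdot 4 + \left(-1 + 15\right)^{2} = 1624 + 14^{2} = 1624 + 196 = 1820$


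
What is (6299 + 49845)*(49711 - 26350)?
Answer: 1311579984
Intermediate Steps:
(6299 + 49845)*(49711 - 26350) = 56144*23361 = 1311579984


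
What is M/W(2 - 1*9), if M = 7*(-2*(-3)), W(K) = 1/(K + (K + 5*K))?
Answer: -2058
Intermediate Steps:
W(K) = 1/(7*K) (W(K) = 1/(K + 6*K) = 1/(7*K))
M = 42 (M = 7*6 = 42)
M/W(2 - 1*9) = 42/((1/(7*(2 - 1*9)))) = 42/((1/(7*(2 - 9)))) = 42/(((⅐)/(-7))) = 42/(((⅐)*(-⅐))) = 42/(-1/49) = 42*(-49) = -2058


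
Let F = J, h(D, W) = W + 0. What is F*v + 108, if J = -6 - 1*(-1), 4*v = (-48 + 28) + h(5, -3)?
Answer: 547/4 ≈ 136.75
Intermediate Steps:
h(D, W) = W
v = -23/4 (v = ((-48 + 28) - 3)/4 = (-20 - 3)/4 = (1/4)*(-23) = -23/4 ≈ -5.7500)
J = -5 (J = -6 + 1 = -5)
F = -5
F*v + 108 = -5*(-23/4) + 108 = 115/4 + 108 = 547/4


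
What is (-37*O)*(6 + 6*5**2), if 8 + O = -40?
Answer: 277056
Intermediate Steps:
O = -48 (O = -8 - 40 = -48)
(-37*O)*(6 + 6*5**2) = (-37*(-48))*(6 + 6*5**2) = 1776*(6 + 6*25) = 1776*(6 + 150) = 1776*156 = 277056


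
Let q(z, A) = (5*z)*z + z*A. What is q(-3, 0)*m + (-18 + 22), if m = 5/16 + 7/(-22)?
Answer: 659/176 ≈ 3.7443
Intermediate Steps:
m = -1/176 (m = 5*(1/16) + 7*(-1/22) = 5/16 - 7/22 = -1/176 ≈ -0.0056818)
q(z, A) = 5*z² + A*z
q(-3, 0)*m + (-18 + 22) = -3*(0 + 5*(-3))*(-1/176) + (-18 + 22) = -3*(0 - 15)*(-1/176) + 4 = -3*(-15)*(-1/176) + 4 = 45*(-1/176) + 4 = -45/176 + 4 = 659/176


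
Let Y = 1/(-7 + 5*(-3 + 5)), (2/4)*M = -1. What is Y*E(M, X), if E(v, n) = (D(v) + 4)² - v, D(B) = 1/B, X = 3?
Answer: 19/4 ≈ 4.7500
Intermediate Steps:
M = -2 (M = 2*(-1) = -2)
Y = ⅓ (Y = 1/(-7 + 5*2) = 1/(-7 + 10) = 1/3 = ⅓ ≈ 0.33333)
E(v, n) = (4 + 1/v)² - v (E(v, n) = (1/v + 4)² - v = (4 + 1/v)² - v)
Y*E(M, X) = (-1*(-2) + (1 + 4*(-2))²/(-2)²)/3 = (2 + (1 - 8)²/4)/3 = (2 + (¼)*(-7)²)/3 = (2 + (¼)*49)/3 = (2 + 49/4)/3 = (⅓)*(57/4) = 19/4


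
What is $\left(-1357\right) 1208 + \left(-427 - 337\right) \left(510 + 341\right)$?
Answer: $-2289420$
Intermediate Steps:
$\left(-1357\right) 1208 + \left(-427 - 337\right) \left(510 + 341\right) = -1639256 - 650164 = -2289420$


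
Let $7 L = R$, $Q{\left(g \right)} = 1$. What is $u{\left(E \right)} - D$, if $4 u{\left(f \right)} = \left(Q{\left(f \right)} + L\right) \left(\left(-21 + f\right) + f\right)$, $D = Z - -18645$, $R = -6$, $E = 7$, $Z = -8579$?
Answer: $- \frac{40265}{4} \approx -10066.0$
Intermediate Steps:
$L = - \frac{6}{7}$ ($L = \frac{1}{7} \left(-6\right) = - \frac{6}{7} \approx -0.85714$)
$D = 10066$ ($D = -8579 - -18645 = -8579 + 18645 = 10066$)
$u{\left(f \right)} = - \frac{3}{4} + \frac{f}{14}$ ($u{\left(f \right)} = \frac{\left(1 - \frac{6}{7}\right) \left(\left(-21 + f\right) + f\right)}{4} = \frac{\frac{1}{7} \left(-21 + 2 f\right)}{4} = \frac{-3 + \frac{2 f}{7}}{4} = - \frac{3}{4} + \frac{f}{14}$)
$u{\left(E \right)} - D = \left(- \frac{3}{4} + \frac{1}{14} \cdot 7\right) - 10066 = \left(- \frac{3}{4} + \frac{1}{2}\right) - 10066 = - \frac{1}{4} - 10066 = - \frac{40265}{4}$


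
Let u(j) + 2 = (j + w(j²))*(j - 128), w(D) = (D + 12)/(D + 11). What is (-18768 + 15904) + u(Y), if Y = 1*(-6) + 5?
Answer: -11507/4 ≈ -2876.8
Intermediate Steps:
w(D) = (12 + D)/(11 + D)
Y = -1 (Y = -6 + 5 = -1)
u(j) = -2 + (-128 + j)*(j + (12 + j²)/(11 + j²)) (u(j) = -2 + (j + (12 + j²)/(11 + j²))*(j - 128) = -2 + (j + (12 + j²)/(11 + j²))*(-128 + j) = -2 + (-128 + j)*(j + (12 + j²)/(11 + j²)))
(-18768 + 15904) + u(Y) = (-18768 + 15904) + (-1558 + (-1)⁴ - 1396*(-1) - 127*(-1)³ - 119*(-1)²)/(11 + (-1)²) = -2864 + (-1558 + 1 + 1396 - 127*(-1) - 119*1)/(11 + 1) = -2864 + (-1558 + 1 + 1396 + 127 - 119)/12 = -2864 + (1/12)*(-153) = -2864 - 51/4 = -11507/4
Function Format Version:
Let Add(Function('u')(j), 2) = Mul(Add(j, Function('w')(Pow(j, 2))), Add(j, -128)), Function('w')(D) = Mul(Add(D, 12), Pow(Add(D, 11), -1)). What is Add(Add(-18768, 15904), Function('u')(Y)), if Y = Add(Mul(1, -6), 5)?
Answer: Rational(-11507, 4) ≈ -2876.8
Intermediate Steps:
Function('w')(D) = Mul(Pow(Add(11, D), -1), Add(12, D)) (Function('w')(D) = Mul(Add(12, D), Pow(Add(11, D), -1)) = Mul(Pow(Add(11, D), -1), Add(12, D)))
Y = -1 (Y = Add(-6, 5) = -1)
Function('u')(j) = Add(-2, Mul(Add(-128, j), Add(j, Mul(Pow(Add(11, Pow(j, 2)), -1), Add(12, Pow(j, 2)))))) (Function('u')(j) = Add(-2, Mul(Add(j, Mul(Pow(Add(11, Pow(j, 2)), -1), Add(12, Pow(j, 2)))), Add(j, -128))) = Add(-2, Mul(Add(j, Mul(Pow(Add(11, Pow(j, 2)), -1), Add(12, Pow(j, 2)))), Add(-128, j))) = Add(-2, Mul(Add(-128, j), Add(j, Mul(Pow(Add(11, Pow(j, 2)), -1), Add(12, Pow(j, 2)))))))
Add(Add(-18768, 15904), Function('u')(Y)) = Add(Add(-18768, 15904), Mul(Pow(Add(11, Pow(-1, 2)), -1), Add(-1558, Pow(-1, 4), Mul(-1396, -1), Mul(-127, Pow(-1, 3)), Mul(-119, Pow(-1, 2))))) = Add(-2864, Mul(Pow(Add(11, 1), -1), Add(-1558, 1, 1396, Mul(-127, -1), Mul(-119, 1)))) = Add(-2864, Mul(Pow(12, -1), Add(-1558, 1, 1396, 127, -119))) = Add(-2864, Mul(Rational(1, 12), -153)) = Add(-2864, Rational(-51, 4)) = Rational(-11507, 4)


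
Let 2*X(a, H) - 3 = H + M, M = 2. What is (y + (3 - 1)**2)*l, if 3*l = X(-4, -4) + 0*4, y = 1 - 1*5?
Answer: 0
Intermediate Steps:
X(a, H) = 5/2 + H/2 (X(a, H) = 3/2 + (H + 2)/2 = 3/2 + (2 + H)/2 = 3/2 + (1 + H/2) = 5/2 + H/2)
y = -4 (y = 1 - 5 = -4)
l = 1/6 (l = ((5/2 + (1/2)*(-4)) + 0*4)/3 = ((5/2 - 2) + 0)/3 = (1/2 + 0)/3 = (1/3)*(1/2) = 1/6 ≈ 0.16667)
(y + (3 - 1)**2)*l = (-4 + (3 - 1)**2)*(1/6) = (-4 + 2**2)*(1/6) = (-4 + 4)*(1/6) = 0*(1/6) = 0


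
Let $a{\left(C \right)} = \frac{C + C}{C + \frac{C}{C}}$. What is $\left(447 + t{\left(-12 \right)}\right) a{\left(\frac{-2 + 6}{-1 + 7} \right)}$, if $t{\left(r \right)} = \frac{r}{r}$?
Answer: $\frac{1792}{5} \approx 358.4$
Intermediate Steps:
$t{\left(r \right)} = 1$
$a{\left(C \right)} = \frac{2 C}{1 + C}$ ($a{\left(C \right)} = \frac{2 C}{C + 1} = \frac{2 C}{1 + C}$)
$\left(447 + t{\left(-12 \right)}\right) a{\left(\frac{-2 + 6}{-1 + 7} \right)} = \left(447 + 1\right) \frac{2 \frac{-2 + 6}{-1 + 7}}{1 + \frac{-2 + 6}{-1 + 7}} = 448 \frac{2 \cdot \frac{4}{6}}{1 + \frac{4}{6}} = 448 \frac{2 \cdot 4 \cdot \frac{1}{6}}{1 + 4 \cdot \frac{1}{6}} = 448 \cdot 2 \cdot \frac{2}{3} \frac{1}{1 + \frac{2}{3}} = 448 \cdot 2 \cdot \frac{2}{3} \frac{1}{\frac{5}{3}} = 448 \cdot 2 \cdot \frac{2}{3} \cdot \frac{3}{5} = 448 \cdot \frac{4}{5} = \frac{1792}{5}$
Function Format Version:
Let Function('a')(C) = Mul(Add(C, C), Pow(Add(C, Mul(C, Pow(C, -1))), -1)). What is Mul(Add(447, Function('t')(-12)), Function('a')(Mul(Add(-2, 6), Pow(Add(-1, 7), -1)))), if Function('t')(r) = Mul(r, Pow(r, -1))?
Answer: Rational(1792, 5) ≈ 358.40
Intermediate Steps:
Function('t')(r) = 1
Function('a')(C) = Mul(2, C, Pow(Add(1, C), -1)) (Function('a')(C) = Mul(Mul(2, C), Pow(Add(C, 1), -1)) = Mul(Mul(2, C), Pow(Add(1, C), -1)) = Mul(2, C, Pow(Add(1, C), -1)))
Mul(Add(447, Function('t')(-12)), Function('a')(Mul(Add(-2, 6), Pow(Add(-1, 7), -1)))) = Mul(Add(447, 1), Mul(2, Mul(Add(-2, 6), Pow(Add(-1, 7), -1)), Pow(Add(1, Mul(Add(-2, 6), Pow(Add(-1, 7), -1))), -1))) = Mul(448, Mul(2, Mul(4, Pow(6, -1)), Pow(Add(1, Mul(4, Pow(6, -1))), -1))) = Mul(448, Mul(2, Mul(4, Rational(1, 6)), Pow(Add(1, Mul(4, Rational(1, 6))), -1))) = Mul(448, Mul(2, Rational(2, 3), Pow(Add(1, Rational(2, 3)), -1))) = Mul(448, Mul(2, Rational(2, 3), Pow(Rational(5, 3), -1))) = Mul(448, Mul(2, Rational(2, 3), Rational(3, 5))) = Mul(448, Rational(4, 5)) = Rational(1792, 5)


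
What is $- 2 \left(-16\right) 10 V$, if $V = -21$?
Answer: $-6720$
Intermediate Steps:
$- 2 \left(-16\right) 10 V = - 2 \left(-16\right) 10 \left(-21\right) = - 2 \left(\left(-160\right) \left(-21\right)\right) = \left(-2\right) 3360 = -6720$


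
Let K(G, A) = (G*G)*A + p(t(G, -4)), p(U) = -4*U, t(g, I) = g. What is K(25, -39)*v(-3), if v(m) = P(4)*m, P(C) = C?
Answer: 293700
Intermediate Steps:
K(G, A) = -4*G + A*G² (K(G, A) = (G*G)*A - 4*G = G²*A - 4*G = A*G² - 4*G = -4*G + A*G²)
v(m) = 4*m
K(25, -39)*v(-3) = (25*(-4 - 39*25))*(4*(-3)) = (25*(-4 - 975))*(-12) = (25*(-979))*(-12) = -24475*(-12) = 293700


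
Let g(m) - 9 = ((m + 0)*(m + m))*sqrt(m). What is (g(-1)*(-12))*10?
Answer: -1080 - 240*I ≈ -1080.0 - 240.0*I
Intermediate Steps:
g(m) = 9 + 2*m**(5/2) (g(m) = 9 + ((m + 0)*(m + m))*sqrt(m) = 9 + (m*(2*m))*sqrt(m) = 9 + (2*m**2)*sqrt(m) = 9 + 2*m**(5/2))
(g(-1)*(-12))*10 = ((9 + 2*(-1)**(5/2))*(-12))*10 = ((9 + 2*I)*(-12))*10 = (-108 - 24*I)*10 = -1080 - 240*I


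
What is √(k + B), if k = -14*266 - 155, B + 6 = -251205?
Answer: I*√255090 ≈ 505.06*I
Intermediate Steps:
B = -251211 (B = -6 - 251205 = -251211)
k = -3879 (k = -3724 - 155 = -3879)
√(k + B) = √(-3879 - 251211) = √(-255090) = I*√255090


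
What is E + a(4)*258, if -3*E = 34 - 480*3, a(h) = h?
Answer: 4502/3 ≈ 1500.7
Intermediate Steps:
E = 1406/3 (E = -(34 - 480*3)/3 = -(34 - 48*30)/3 = -(34 - 1440)/3 = -1/3*(-1406) = 1406/3 ≈ 468.67)
E + a(4)*258 = 1406/3 + 4*258 = 1406/3 + 1032 = 4502/3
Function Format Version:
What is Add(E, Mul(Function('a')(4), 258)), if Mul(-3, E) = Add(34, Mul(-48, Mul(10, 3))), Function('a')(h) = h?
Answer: Rational(4502, 3) ≈ 1500.7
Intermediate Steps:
E = Rational(1406, 3) (E = Mul(Rational(-1, 3), Add(34, Mul(-48, Mul(10, 3)))) = Mul(Rational(-1, 3), Add(34, Mul(-48, 30))) = Mul(Rational(-1, 3), Add(34, -1440)) = Mul(Rational(-1, 3), -1406) = Rational(1406, 3) ≈ 468.67)
Add(E, Mul(Function('a')(4), 258)) = Add(Rational(1406, 3), Mul(4, 258)) = Add(Rational(1406, 3), 1032) = Rational(4502, 3)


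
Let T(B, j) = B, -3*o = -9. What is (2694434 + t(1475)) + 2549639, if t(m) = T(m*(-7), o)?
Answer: 5233748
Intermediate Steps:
o = 3 (o = -⅓*(-9) = 3)
t(m) = -7*m (t(m) = m*(-7) = -7*m)
(2694434 + t(1475)) + 2549639 = (2694434 - 7*1475) + 2549639 = (2694434 - 10325) + 2549639 = 2684109 + 2549639 = 5233748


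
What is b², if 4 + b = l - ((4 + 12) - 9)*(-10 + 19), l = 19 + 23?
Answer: 625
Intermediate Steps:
l = 42
b = -25 (b = -4 + (42 - ((4 + 12) - 9)*(-10 + 19)) = -4 + (42 - (16 - 9)*9) = -4 + (42 - 7*9) = -4 + (42 - 1*63) = -4 + (42 - 63) = -4 - 21 = -25)
b² = (-25)² = 625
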